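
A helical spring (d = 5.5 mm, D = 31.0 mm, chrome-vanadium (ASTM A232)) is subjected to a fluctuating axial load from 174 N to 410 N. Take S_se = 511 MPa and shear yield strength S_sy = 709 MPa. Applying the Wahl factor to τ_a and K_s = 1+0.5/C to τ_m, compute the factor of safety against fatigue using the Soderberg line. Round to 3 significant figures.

2.84

C = D/d = 31.0/5.5 = 5.6364; K_W = (4C−1)/(4C−4)+0.615/C = 1.2709; K_s = 1+0.5/C = 1.0887
F_a = (F_max−F_min)/2 = 118 N; F_m = (F_max+F_min)/2 = 292 N
τ_a = K_W·8F_aD/(πd³) = 1.2709 × 55.988 = 71.154 MPa
τ_m = K_s·8F_mD/(πd³) = 1.0887 × 138.55 = 150.84 MPa
Soderberg: 1/n_f = τ_a/S_se + τ_m/S_sy = 71.154/511 + 150.84/709 = 0.13924 + 0.21275 = 0.35199
n_f = 1/0.35199 = 2.841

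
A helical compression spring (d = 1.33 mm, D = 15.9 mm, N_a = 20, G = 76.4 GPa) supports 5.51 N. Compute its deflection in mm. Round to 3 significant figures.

14.8 mm

k = Gd⁴/(8D³N_a) = (76.4×10³)(1.33⁴)/(8·15.9³·20) = 0.3717 N/mm
δ = F/k = 5.51 / 0.3717 = 14.824 mm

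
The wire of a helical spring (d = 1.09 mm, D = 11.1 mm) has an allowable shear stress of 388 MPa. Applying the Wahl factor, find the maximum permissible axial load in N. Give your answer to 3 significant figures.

15.6 N

C = D/d = 11.1/1.09 = 10.1835
K_W = (4C−1)/(4C−4) + 0.615/C = 39.734/36.734 + 0.0604 = 1.1421
τ_max = K·8FD/(πd³) → F_max = τ_allow·πd³/(8DK)
F_max = 388·π·1.09³/(8·11.1·1.1421) = 1578.6/101.41 = 15.565 N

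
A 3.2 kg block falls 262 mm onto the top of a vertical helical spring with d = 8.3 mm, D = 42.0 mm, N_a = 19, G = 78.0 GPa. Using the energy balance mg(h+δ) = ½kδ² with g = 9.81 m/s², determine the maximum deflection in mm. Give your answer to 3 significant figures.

23.3 mm

k = Gd⁴/(8D³N_a) = (78.0×10³)(8.3⁴)/(8·42.0³·19) = 32.871 N/mm
W = mg = 3.2 × 9.81 = 31.392 N
½kδ² − Wδ − Wh = 0 → δ = (W + √(W² + 2kWh))/k
δ = (31.392 + √(985.46 + 540712))/32.871 = (31.392 + 736)/32.871 = 23.345 mm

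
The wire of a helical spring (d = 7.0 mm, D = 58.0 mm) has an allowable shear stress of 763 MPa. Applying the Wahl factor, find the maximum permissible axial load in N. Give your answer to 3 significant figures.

C = D/d = 58.0/7.0 = 8.2857
K_W = (4C−1)/(4C−4) + 0.615/C = 32.143/29.143 + 0.0742 = 1.1772
τ_max = K·8FD/(πd³) → F_max = τ_allow·πd³/(8DK)
F_max = 763·π·7.0³/(8·58.0·1.1772) = 8.2218e+05/546.2 = 1505.3 N

1510 N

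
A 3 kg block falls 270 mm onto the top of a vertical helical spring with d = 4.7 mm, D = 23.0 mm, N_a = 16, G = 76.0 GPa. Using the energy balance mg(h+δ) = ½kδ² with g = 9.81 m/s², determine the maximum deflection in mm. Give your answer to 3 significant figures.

27.1 mm

k = Gd⁴/(8D³N_a) = (76.0×10³)(4.7⁴)/(8·23.0³·16) = 23.813 N/mm
W = mg = 3 × 9.81 = 29.43 N
½kδ² − Wδ − Wh = 0 → δ = (W + √(W² + 2kWh))/k
δ = (29.43 + √(866.12 + 378439))/23.813 = (29.43 + 615.88)/23.813 = 27.099 mm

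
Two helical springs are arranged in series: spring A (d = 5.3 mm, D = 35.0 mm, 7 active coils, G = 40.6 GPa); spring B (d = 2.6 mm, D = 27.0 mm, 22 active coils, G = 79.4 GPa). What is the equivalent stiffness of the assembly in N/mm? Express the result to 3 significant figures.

0.971 N/mm

k_A = Gd⁴/(8D³N_a) = (40.6×10³)(5.3⁴)/(8·35.0³·7) = 13.343 N/mm
k_B = Gd⁴/(8D³N_a) = (79.4×10³)(2.6⁴)/(8·27.0³·22) = 1.0474 N/mm
Series: 1/k_eq = 1/13.343 + 1/1.0474 = 1.0297; k_eq = 0.97116 N/mm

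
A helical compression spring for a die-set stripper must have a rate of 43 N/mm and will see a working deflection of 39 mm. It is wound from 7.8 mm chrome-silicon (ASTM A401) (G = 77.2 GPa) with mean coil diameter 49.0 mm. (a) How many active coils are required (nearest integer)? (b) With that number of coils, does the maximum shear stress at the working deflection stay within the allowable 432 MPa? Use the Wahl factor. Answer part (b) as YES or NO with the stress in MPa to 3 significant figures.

(a) 7 coils; (b) NO, τ_max = 551 MPa

N_a = Gd⁴/(8D³k) = (77.2×10³)(7.8⁴)/(8·49.0³·43) = 7.061 → N_a = 7
Actual rate k = Gd⁴/(8D³·7) = 43.373 N/mm
Working load F = kδ = 43.373·39 = 1691.5 N
C = 49.0/7.8 = 6.2821; K_W = (4C−1)/(4C−4)+0.615/C = 1.2399
τ_max = K_W·8FD/(πd³) = 1.2399·444.77 = 551.47 MPa
τ_max > 432 MPa → exceeds allowable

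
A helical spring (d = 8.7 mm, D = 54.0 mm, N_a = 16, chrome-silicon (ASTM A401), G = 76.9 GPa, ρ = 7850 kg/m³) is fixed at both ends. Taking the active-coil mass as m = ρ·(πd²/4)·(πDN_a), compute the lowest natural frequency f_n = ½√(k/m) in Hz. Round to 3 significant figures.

k = Gd⁴/(8D³N_a) = (76.9×10³)(8.7⁴)/(8·54.0³·16) = 21.858 N/mm = 21858 N/m
Wire length L = πDN_a = π·54.0·16 = 2714.3 mm
m = ρ·(πd²/4)·L = 7850 × 59.447×10⁻⁶ m² × 2.7143 m = 1.2667 kg
f_n = ½√(k/m) = 0.5·√(21858/1.2667) = 0.5·√(17256) = 65.682 Hz

65.7 Hz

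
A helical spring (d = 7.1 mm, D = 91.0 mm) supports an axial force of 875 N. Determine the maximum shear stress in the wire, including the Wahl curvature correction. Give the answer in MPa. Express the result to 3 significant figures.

630 MPa

Spring index C = D/d = 91.0/7.1 = 12.8169
K_W = (4C−1)/(4C−4) + 0.615/C = 50.268/47.268 + 0.0480 = 1.1115
τ₀ = 8FD/(πd³) = 8·875·91.0/(π·7.1³) = 637000/1124.4 = 566.52 MPa
τ_max = K·τ₀ = 1.1115 × 566.52 = 629.66 MPa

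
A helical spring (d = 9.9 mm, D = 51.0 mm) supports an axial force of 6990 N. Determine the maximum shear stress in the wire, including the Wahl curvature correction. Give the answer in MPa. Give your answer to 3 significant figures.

1220 MPa

Spring index C = D/d = 51.0/9.9 = 5.1515
K_W = (4C−1)/(4C−4) + 0.615/C = 19.606/16.606 + 0.1194 = 1.3000
τ₀ = 8FD/(πd³) = 8·6990·51.0/(π·9.9³) = 2.85192e+06/3048.3 = 935.58 MPa
τ_max = K·τ₀ = 1.3000 × 935.58 = 1216.3 MPa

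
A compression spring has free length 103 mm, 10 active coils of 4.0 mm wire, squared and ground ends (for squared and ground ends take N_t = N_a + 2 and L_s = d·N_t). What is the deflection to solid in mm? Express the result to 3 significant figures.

N_t = 12; L_s = 4.0·12 = 48 mm
δ_solid = L₀ − L_s = 103 − 48 = 55 mm

55.0 mm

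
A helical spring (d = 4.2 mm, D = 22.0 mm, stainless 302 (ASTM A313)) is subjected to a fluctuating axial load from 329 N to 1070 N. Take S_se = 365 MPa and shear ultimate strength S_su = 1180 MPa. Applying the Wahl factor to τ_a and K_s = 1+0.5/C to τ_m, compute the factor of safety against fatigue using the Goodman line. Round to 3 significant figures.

0.674

C = D/d = 22.0/4.2 = 5.2381; K_W = (4C−1)/(4C−4)+0.615/C = 1.2944; K_s = 1+0.5/C = 1.0955
F_a = (F_max−F_min)/2 = 370.5 N; F_m = (F_max+F_min)/2 = 699.5 N
τ_a = K_W·8F_aD/(πd³) = 1.2944 × 280.16 = 362.63 MPa
τ_m = K_s·8F_mD/(πd³) = 1.0955 × 528.94 = 579.42 MPa
Goodman: 1/n_f = τ_a/S_se + τ_m/S_su = 362.63/365 + 579.42/1180 = 0.99351 + 0.49104 = 1.4845
n_f = 1/1.4845 = 0.6736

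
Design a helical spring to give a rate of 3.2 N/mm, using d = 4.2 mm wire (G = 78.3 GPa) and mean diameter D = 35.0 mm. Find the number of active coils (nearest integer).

N_a = Gd⁴/(8D³k) = (78.3×10³ × 4.2⁴)/(8 × 35.0³ × 3.2)
    = 2.43646e+07 / 1.0976e+06 = 22.2 → 22 coils

22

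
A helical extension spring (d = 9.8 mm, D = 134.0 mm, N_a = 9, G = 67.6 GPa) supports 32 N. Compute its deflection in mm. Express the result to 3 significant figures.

8.89 mm

k = Gd⁴/(8D³N_a) = (67.6×10³)(9.8⁴)/(8·134.0³·9) = 3.5992 N/mm
δ = F/k = 32 / 3.5992 = 8.8909 mm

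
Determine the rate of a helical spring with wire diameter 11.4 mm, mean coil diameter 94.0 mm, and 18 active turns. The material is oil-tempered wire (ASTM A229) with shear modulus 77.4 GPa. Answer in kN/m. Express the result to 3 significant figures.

10.9 kN/m

k = Gd⁴/(8D³N_a) = (77.4×10³ × 11.4⁴) / (8 × 94.0³ × 18)
  = 1.30726e+09 / 1.19604e+08 = 10.93 N/mm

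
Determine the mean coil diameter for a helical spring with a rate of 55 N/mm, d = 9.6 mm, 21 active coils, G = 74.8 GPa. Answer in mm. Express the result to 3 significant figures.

D = (Gd⁴/(8N_a·k))^(1/3) = (74.8×10³·9.6⁴/(8·21·55))^(1/3)
  = (68756.6)^(1/3) = 40.9674 mm

41.0 mm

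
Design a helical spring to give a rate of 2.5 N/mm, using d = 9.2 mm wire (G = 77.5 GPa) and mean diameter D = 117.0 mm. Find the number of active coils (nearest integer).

17

N_a = Gd⁴/(8D³k) = (77.5×10³ × 9.2⁴)/(8 × 117.0³ × 2.5)
    = 5.55205e+08 / 3.20323e+07 = 17.33 → 17 coils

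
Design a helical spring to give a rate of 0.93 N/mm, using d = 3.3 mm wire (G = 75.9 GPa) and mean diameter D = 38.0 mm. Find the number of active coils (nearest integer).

22

N_a = Gd⁴/(8D³k) = (75.9×10³ × 3.3⁴)/(8 × 38.0³ × 0.93)
    = 9.00114e+06 / 408248 = 22.05 → 22 coils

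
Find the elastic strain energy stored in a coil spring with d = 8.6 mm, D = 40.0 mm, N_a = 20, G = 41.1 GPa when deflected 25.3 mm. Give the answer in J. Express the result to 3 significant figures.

k = Gd⁴/(8D³N_a) = (41.1×10³)(8.6⁴)/(8·40.0³·20) = 21.955 N/mm
U = ½kδ² = 0.5 × 21.955 × 25.3² = 7026.6 N·mm = 7.0266 J

7.03 J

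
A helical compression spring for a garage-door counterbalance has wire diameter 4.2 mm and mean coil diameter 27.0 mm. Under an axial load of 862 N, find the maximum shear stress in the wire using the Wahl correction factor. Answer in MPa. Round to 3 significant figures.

Spring index C = D/d = 27.0/4.2 = 6.4286
K_W = (4C−1)/(4C−4) + 0.615/C = 24.714/21.714 + 0.0957 = 1.2338
τ₀ = 8FD/(πd³) = 8·862·27.0/(π·4.2³) = 186192/232.75 = 799.95 MPa
τ_max = K·τ₀ = 1.2338 × 799.95 = 987 MPa

987 MPa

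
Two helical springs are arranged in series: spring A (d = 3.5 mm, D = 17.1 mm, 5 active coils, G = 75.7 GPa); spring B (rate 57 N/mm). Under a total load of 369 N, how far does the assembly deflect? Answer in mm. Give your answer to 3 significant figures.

13.0 mm

k_A = Gd⁴/(8D³N_a) = (75.7×10³)(3.5⁴)/(8·17.1³·5) = 56.796 N/mm
Series: 1/k_eq = 1/56.796 + 1/57 = 0.035151; k_eq = 28.449 N/mm
δ = F/k_eq = 369/28.449 = 12.971 mm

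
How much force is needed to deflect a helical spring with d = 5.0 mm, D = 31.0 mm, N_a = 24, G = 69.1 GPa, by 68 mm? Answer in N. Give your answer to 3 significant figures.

513 N

k = Gd⁴/(8D³N_a) = (69.1×10³)(5.0⁴)/(8·31.0³·24) = 7.5504 N/mm
F = k·δ = 7.5504 × 68 = 513.43 N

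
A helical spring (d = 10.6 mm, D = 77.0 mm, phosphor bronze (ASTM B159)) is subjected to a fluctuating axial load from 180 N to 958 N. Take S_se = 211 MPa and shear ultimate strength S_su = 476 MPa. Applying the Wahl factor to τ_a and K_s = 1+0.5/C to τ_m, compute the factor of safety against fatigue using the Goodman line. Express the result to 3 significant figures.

C = D/d = 77.0/10.6 = 7.2642; K_W = (4C−1)/(4C−4)+0.615/C = 1.2044; K_s = 1+0.5/C = 1.0688
F_a = (F_max−F_min)/2 = 389 N; F_m = (F_max+F_min)/2 = 569 N
τ_a = K_W·8F_aD/(πd³) = 1.2044 × 64.042 = 77.131 MPa
τ_m = K_s·8F_mD/(πd³) = 1.0688 × 93.675 = 100.12 MPa
Goodman: 1/n_f = τ_a/S_se + τ_m/S_su = 77.131/211 + 100.12/476 = 0.36555 + 0.21034 = 0.57589
n_f = 1/0.57589 = 1.736

1.74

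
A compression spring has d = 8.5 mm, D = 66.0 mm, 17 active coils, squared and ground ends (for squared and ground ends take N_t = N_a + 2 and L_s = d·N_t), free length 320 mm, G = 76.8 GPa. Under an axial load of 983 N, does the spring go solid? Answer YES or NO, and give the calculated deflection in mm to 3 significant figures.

NO, δ = 95.9 mm

k = Gd⁴/(8D³N_a) = (76.8×10³)(8.5⁴)/(8·66.0³·17) = 10.253 N/mm
N_t = 19; L_s = 8.5·19 = 161.5 mm; δ_solid = L₀ − L_s = 320 − 161.5 = 158.5 mm
δ = F/k = 983/10.253 = 95.871 mm
δ < δ_solid → spring does not go solid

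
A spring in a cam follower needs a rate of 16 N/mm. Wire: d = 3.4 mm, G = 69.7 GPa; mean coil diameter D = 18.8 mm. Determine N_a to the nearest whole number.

N_a = Gd⁴/(8D³k) = (69.7×10³ × 3.4⁴)/(8 × 18.8³ × 16)
    = 9.31426e+06 / 850518 = 10.95 → 11 coils

11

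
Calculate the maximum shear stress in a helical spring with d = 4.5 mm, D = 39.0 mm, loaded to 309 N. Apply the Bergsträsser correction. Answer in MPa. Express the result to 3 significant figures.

390 MPa

Spring index C = D/d = 39.0/4.5 = 8.6667
K_B = (4C+2)/(4C−3) = 36.667/31.667 = 1.1579
τ₀ = 8FD/(πd³) = 8·309·39.0/(π·4.5³) = 96408/286.28 = 336.76 MPa
τ_max = K·τ₀ = 1.1579 × 336.76 = 389.94 MPa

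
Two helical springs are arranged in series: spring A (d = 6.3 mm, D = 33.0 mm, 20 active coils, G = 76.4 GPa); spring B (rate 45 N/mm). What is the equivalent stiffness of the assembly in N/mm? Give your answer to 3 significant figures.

14.3 N/mm

k_A = Gd⁴/(8D³N_a) = (76.4×10³)(6.3⁴)/(8·33.0³·20) = 20.931 N/mm
Series: 1/k_eq = 1/20.931 + 1/45 = 0.069998; k_eq = 14.286 N/mm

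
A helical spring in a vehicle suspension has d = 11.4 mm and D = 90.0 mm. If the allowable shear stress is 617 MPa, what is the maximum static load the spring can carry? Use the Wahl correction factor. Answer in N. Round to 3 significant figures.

3360 N

C = D/d = 90.0/11.4 = 7.8947
K_W = (4C−1)/(4C−4) + 0.615/C = 30.579/27.579 + 0.0779 = 1.1867
τ_max = K·8FD/(πd³) → F_max = τ_allow·πd³/(8DK)
F_max = 617·π·11.4³/(8·90.0·1.1867) = 2.8718e+06/854.41 = 3361.1 N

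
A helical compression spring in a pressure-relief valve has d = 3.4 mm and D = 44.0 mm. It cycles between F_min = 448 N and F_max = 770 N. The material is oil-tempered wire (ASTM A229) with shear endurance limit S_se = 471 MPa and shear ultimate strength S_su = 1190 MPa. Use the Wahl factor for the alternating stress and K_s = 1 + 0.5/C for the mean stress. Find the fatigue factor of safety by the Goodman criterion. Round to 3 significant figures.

0.385

C = D/d = 44.0/3.4 = 12.9412; K_W = (4C−1)/(4C−4)+0.615/C = 1.1103; K_s = 1+0.5/C = 1.0386
F_a = (F_max−F_min)/2 = 161 N; F_m = (F_max+F_min)/2 = 609 N
τ_a = K_W·8F_aD/(πd³) = 1.1103 × 458.97 = 509.61 MPa
τ_m = K_s·8F_mD/(πd³) = 1.0386 × 1736.1 = 1803.2 MPa
Goodman: 1/n_f = τ_a/S_se + τ_m/S_su = 509.61/471 + 1803.2/1190 = 1.08197 + 1.51527 = 2.5972
n_f = 1/2.5972 = 0.385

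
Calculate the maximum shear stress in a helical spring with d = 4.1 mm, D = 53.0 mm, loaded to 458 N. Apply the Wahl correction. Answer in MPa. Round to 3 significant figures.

Spring index C = D/d = 53.0/4.1 = 12.9268
K_W = (4C−1)/(4C−4) + 0.615/C = 50.707/47.707 + 0.0476 = 1.1105
τ₀ = 8FD/(πd³) = 8·458·53.0/(π·4.1³) = 194192/216.52 = 896.87 MPa
τ_max = K·τ₀ = 1.1105 × 896.87 = 995.94 MPa

996 MPa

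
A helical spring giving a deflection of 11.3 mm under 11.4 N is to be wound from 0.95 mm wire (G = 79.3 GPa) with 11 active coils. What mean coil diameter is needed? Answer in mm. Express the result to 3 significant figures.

8.99 mm

Required rate k = F/δ = 11.4/11.3 = 1.0088 N/mm
D = (Gd⁴/(8N_a·k))^(1/3) = (79.3×10³·0.95⁴/(8·11·1.0088))^(1/3)
  = (727.543)^(1/3) = 8.9940 mm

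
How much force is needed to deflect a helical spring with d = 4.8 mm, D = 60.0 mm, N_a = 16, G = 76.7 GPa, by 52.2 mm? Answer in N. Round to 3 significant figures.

k = Gd⁴/(8D³N_a) = (76.7×10³)(4.8⁴)/(8·60.0³·16) = 1.4726 N/mm
F = k·δ = 1.4726 × 52.2 = 76.872 N

76.9 N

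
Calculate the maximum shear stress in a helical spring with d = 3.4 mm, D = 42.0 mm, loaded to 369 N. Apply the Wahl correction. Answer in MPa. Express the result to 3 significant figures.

1120 MPa

Spring index C = D/d = 42.0/3.4 = 12.3529
K_W = (4C−1)/(4C−4) + 0.615/C = 48.412/45.412 + 0.0498 = 1.1158
τ₀ = 8FD/(πd³) = 8·369·42.0/(π·3.4³) = 123984/123.48 = 1004.1 MPa
τ_max = K·τ₀ = 1.1158 × 1004.1 = 1120.4 MPa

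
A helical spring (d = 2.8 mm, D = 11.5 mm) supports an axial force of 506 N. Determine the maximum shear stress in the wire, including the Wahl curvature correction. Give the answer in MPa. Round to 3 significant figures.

939 MPa

Spring index C = D/d = 11.5/2.8 = 4.1071
K_W = (4C−1)/(4C−4) + 0.615/C = 15.429/12.429 + 0.1497 = 1.3911
τ₀ = 8FD/(πd³) = 8·506·11.5/(π·2.8³) = 46552/68.964 = 675.02 MPa
τ_max = K·τ₀ = 1.3911 × 675.02 = 939.03 MPa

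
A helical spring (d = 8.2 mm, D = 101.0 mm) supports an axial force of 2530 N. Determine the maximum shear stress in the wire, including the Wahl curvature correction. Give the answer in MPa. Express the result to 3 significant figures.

1320 MPa

Spring index C = D/d = 101.0/8.2 = 12.3171
K_W = (4C−1)/(4C−4) + 0.615/C = 48.268/45.268 + 0.0499 = 1.1162
τ₀ = 8FD/(πd³) = 8·2530·101.0/(π·8.2³) = 2.04424e+06/1732.2 = 1180.2 MPa
τ_max = K·τ₀ = 1.1162 × 1180.2 = 1317.3 MPa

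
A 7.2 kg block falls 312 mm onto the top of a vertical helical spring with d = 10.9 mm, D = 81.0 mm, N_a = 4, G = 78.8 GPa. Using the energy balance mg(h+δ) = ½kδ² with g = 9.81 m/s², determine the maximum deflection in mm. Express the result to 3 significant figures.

k = Gd⁴/(8D³N_a) = (78.8×10³)(10.9⁴)/(8·81.0³·4) = 65.407 N/mm
W = mg = 7.2 × 9.81 = 70.632 N
½kδ² − Wδ − Wh = 0 → δ = (W + √(W² + 2kWh))/k
δ = (70.632 + √(4988.9 + 2.88279e+06))/65.407 = (70.632 + 1699.3)/65.407 = 27.061 mm

27.1 mm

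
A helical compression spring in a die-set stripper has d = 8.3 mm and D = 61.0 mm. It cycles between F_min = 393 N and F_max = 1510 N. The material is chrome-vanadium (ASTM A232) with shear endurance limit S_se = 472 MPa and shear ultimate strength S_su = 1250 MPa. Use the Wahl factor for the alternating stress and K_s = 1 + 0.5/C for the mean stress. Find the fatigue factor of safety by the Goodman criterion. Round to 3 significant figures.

C = D/d = 61.0/8.3 = 7.3494; K_W = (4C−1)/(4C−4)+0.615/C = 1.2018; K_s = 1+0.5/C = 1.0680
F_a = (F_max−F_min)/2 = 558.5 N; F_m = (F_max+F_min)/2 = 951.5 N
τ_a = K_W·8F_aD/(πd³) = 1.2018 × 151.73 = 182.34 MPa
τ_m = K_s·8F_mD/(πd³) = 1.0680 × 258.49 = 276.08 MPa
Goodman: 1/n_f = τ_a/S_se + τ_m/S_su = 182.34/472 + 276.08/1250 = 0.38632 + 0.22086 = 0.60718
n_f = 1/0.60718 = 1.647

1.65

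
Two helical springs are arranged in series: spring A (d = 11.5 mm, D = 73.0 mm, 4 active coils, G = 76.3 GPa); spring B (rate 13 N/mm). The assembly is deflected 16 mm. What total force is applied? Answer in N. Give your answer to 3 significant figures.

186 N

k_A = Gd⁴/(8D³N_a) = (76.3×10³)(11.5⁴)/(8·73.0³·4) = 107.2 N/mm
Series: 1/k_eq = 1/107.2 + 1/13 = 0.086251; k_eq = 11.594 N/mm
F = k_eq·δ = 11.594·16 = 185.5 N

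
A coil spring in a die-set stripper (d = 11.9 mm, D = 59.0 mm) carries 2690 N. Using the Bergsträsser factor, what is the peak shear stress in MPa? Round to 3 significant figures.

Spring index C = D/d = 59.0/11.9 = 4.9580
K_B = (4C+2)/(4C−3) = 21.832/16.832 = 1.2971
τ₀ = 8FD/(πd³) = 8·2690·59.0/(π·11.9³) = 1.26968e+06/5294.1 = 239.83 MPa
τ_max = K·τ₀ = 1.2971 × 239.83 = 311.07 MPa

311 MPa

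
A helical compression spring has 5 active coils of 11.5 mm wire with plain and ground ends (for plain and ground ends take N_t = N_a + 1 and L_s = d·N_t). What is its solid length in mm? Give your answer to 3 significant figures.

69.0 mm

plain and ground ends: N_t = N_a + 1 = 5 + 1 = 6
L_s = d·N_t = 11.5 × 6 = 69 mm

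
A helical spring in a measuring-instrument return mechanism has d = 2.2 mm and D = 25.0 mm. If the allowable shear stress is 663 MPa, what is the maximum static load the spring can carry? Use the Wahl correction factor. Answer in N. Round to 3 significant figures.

98.4 N

C = D/d = 25.0/2.2 = 11.3636
K_W = (4C−1)/(4C−4) + 0.615/C = 44.455/41.455 + 0.0541 = 1.1265
τ_max = K·8FD/(πd³) → F_max = τ_allow·πd³/(8DK)
F_max = 663·π·2.2³/(8·25.0·1.1265) = 22178/225.3 = 98.441 N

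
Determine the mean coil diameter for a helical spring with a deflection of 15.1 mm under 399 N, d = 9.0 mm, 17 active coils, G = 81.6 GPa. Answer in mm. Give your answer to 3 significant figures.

Required rate k = F/δ = 399/15.1 = 26.424 N/mm
D = (Gd⁴/(8N_a·k))^(1/3) = (81.6×10³·9.0⁴/(8·17·26.424))^(1/3)
  = (148979)^(1/3) = 53.0121 mm

53.0 mm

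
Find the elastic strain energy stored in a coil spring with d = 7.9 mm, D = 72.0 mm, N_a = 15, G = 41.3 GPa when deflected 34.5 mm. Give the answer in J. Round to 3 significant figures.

k = Gd⁴/(8D³N_a) = (41.3×10³)(7.9⁴)/(8·72.0³·15) = 3.5915 N/mm
U = ½kδ² = 0.5 × 3.5915 × 34.5² = 2137.4 N·mm = 2.1374 J

2.14 J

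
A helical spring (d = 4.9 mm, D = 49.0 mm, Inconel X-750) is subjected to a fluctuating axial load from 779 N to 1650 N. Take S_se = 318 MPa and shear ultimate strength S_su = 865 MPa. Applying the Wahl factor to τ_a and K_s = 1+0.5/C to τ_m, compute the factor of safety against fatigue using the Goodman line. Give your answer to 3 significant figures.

0.310

C = D/d = 49.0/4.9 = 10.0000; K_W = (4C−1)/(4C−4)+0.615/C = 1.1448; K_s = 1+0.5/C = 1.0500
F_a = (F_max−F_min)/2 = 435.5 N; F_m = (F_max+F_min)/2 = 1214.5 N
τ_a = K_W·8F_aD/(πd³) = 1.1448 × 461.89 = 528.78 MPa
τ_m = K_s·8F_mD/(πd³) = 1.0500 × 1288.1 = 1352.5 MPa
Goodman: 1/n_f = τ_a/S_se + τ_m/S_su = 528.78/318 + 1352.5/865 = 1.66284 + 1.56357 = 3.2264
n_f = 1/3.2264 = 0.3099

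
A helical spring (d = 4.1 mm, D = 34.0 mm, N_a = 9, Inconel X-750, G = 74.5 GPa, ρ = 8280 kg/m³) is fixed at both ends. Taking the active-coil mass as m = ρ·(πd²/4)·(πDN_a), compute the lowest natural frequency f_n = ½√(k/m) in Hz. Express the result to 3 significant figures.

133 Hz

k = Gd⁴/(8D³N_a) = (74.5×10³)(4.1⁴)/(8·34.0³·9) = 7.4391 N/mm = 7439.1 N/m
Wire length L = πDN_a = π·34.0·9 = 961.33 mm
m = ρ·(πd²/4)·L = 8280 × 13.203×10⁻⁶ m² × 0.96133 m = 0.10509 kg
f_n = ½√(k/m) = 0.5·√(7439.1/0.10509) = 0.5·√(70789) = 133.03 Hz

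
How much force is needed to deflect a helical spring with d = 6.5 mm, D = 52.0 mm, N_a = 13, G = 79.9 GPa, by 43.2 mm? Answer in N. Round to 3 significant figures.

k = Gd⁴/(8D³N_a) = (79.9×10³)(6.5⁴)/(8·52.0³·13) = 9.7534 N/mm
F = k·δ = 9.7534 × 43.2 = 421.35 N

421 N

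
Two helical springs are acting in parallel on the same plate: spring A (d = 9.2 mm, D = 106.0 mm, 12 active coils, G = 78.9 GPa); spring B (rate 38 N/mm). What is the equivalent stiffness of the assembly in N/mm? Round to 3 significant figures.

k_A = Gd⁴/(8D³N_a) = (78.9×10³)(9.2⁴)/(8·106.0³·12) = 4.9436 N/mm
Parallel: k_eq = 4.9436 + 38 = 42.944 N/mm

42.9 N/mm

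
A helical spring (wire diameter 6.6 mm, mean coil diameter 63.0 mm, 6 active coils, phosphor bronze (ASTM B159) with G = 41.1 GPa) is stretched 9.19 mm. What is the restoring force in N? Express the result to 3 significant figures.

k = Gd⁴/(8D³N_a) = (41.1×10³)(6.6⁴)/(8·63.0³·6) = 6.4976 N/mm
F = k·δ = 6.4976 × 9.19 = 59.713 N

59.7 N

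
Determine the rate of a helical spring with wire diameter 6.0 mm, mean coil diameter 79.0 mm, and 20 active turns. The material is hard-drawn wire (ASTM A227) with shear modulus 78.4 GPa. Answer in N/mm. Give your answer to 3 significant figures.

k = Gd⁴/(8D³N_a) = (78.4×10³ × 6.0⁴) / (8 × 79.0³ × 20)
  = 1.01606e+08 / 7.88862e+07 = 1.288 N/mm

1.29 N/mm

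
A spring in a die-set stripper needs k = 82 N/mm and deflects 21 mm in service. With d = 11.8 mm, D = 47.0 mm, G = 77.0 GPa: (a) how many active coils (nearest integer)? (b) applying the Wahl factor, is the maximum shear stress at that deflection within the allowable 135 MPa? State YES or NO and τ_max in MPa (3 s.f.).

N_a = Gd⁴/(8D³k) = (77.0×10³)(11.8⁴)/(8·47.0³·82) = 21.92 → N_a = 22
Actual rate k = Gd⁴/(8D³·22) = 81.698 N/mm
Working load F = kδ = 81.698·21 = 1715.7 N
C = 47.0/11.8 = 3.9831; K_W = (4C−1)/(4C−4)+0.615/C = 1.4058
τ_max = K_W·8FD/(πd³) = 1.4058·124.98 = 175.69 MPa
τ_max > 135 MPa → exceeds allowable

(a) 22 coils; (b) NO, τ_max = 176 MPa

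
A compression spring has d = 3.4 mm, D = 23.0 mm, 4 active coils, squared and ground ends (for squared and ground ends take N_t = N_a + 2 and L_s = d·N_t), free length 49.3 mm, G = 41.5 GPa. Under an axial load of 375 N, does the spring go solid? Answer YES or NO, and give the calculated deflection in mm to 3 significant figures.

k = Gd⁴/(8D³N_a) = (41.5×10³)(3.4⁴)/(8·23.0³·4) = 14.244 N/mm
N_t = 6; L_s = 3.4·6 = 20.4 mm; δ_solid = L₀ − L_s = 49.3 − 20.4 = 28.9 mm
δ = F/k = 375/14.244 = 26.327 mm
δ < δ_solid → spring does not go solid

NO, δ = 26.3 mm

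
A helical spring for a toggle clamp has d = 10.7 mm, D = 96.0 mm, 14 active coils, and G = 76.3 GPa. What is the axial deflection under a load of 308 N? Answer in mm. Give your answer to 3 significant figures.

k = Gd⁴/(8D³N_a) = (76.3×10³)(10.7⁴)/(8·96.0³·14) = 10.093 N/mm
δ = F/k = 308 / 10.093 = 30.516 mm

30.5 mm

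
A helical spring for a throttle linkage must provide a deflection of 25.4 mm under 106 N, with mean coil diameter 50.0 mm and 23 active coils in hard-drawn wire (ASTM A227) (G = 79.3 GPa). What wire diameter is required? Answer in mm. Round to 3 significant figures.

5.90 mm

Required rate k = F/δ = 106/25.4 = 4.1732 N/mm
d = (8D³N_a·k / G)^(1/4) = (8·50.0³·23·4.1732 / (79.3×10³))^0.25
  = (1210.4)^0.25 = 5.8984 mm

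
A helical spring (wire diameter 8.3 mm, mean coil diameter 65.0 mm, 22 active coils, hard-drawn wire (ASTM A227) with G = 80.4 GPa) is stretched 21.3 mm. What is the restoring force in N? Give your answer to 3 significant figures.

k = Gd⁴/(8D³N_a) = (80.4×10³)(8.3⁴)/(8·65.0³·22) = 7.8943 N/mm
F = k·δ = 7.8943 × 21.3 = 168.15 N

168 N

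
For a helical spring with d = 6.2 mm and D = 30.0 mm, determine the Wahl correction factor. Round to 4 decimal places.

1.3225

C = D/d = 30.0/6.2 = 4.8387
K_W = (4C−1)/(4C−4) + 0.615/C = 18.355/15.355 + 0.1271 = 1.3225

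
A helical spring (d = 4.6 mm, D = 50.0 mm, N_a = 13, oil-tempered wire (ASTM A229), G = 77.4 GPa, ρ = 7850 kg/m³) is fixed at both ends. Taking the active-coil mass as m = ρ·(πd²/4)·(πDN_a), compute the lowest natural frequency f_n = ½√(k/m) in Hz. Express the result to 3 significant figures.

50.0 Hz

k = Gd⁴/(8D³N_a) = (77.4×10³)(4.6⁴)/(8·50.0³·13) = 2.6658 N/mm = 2665.8 N/m
Wire length L = πDN_a = π·50.0·13 = 2042 mm
m = ρ·(πd²/4)·L = 7850 × 16.619×10⁻⁶ m² × 2.042 m = 0.2664 kg
f_n = ½√(k/m) = 0.5·√(2665.8/0.2664) = 0.5·√(10007) = 50.017 Hz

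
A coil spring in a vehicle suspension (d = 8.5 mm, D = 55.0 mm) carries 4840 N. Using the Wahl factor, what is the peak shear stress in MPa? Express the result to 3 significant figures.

Spring index C = D/d = 55.0/8.5 = 6.4706
K_W = (4C−1)/(4C−4) + 0.615/C = 24.882/21.882 + 0.0950 = 1.2321
τ₀ = 8FD/(πd³) = 8·4840·55.0/(π·8.5³) = 2.1296e+06/1929.3 = 1103.8 MPa
τ_max = K·τ₀ = 1.2321 × 1103.8 = 1360 MPa

1360 MPa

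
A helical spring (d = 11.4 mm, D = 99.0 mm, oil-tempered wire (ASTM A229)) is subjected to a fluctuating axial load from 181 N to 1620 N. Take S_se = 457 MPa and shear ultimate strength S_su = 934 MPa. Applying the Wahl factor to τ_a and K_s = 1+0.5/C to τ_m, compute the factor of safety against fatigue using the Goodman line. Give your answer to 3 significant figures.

2.06

C = D/d = 99.0/11.4 = 8.6842; K_W = (4C−1)/(4C−4)+0.615/C = 1.1684; K_s = 1+0.5/C = 1.0576
F_a = (F_max−F_min)/2 = 719.5 N; F_m = (F_max+F_min)/2 = 900.5 N
τ_a = K_W·8F_aD/(πd³) = 1.1684 × 122.43 = 143.05 MPa
τ_m = K_s·8F_mD/(πd³) = 1.0576 × 153.23 = 162.05 MPa
Goodman: 1/n_f = τ_a/S_se + τ_m/S_su = 143.05/457 + 162.05/934 = 0.31302 + 0.17350 = 0.48653
n_f = 1/0.48653 = 2.055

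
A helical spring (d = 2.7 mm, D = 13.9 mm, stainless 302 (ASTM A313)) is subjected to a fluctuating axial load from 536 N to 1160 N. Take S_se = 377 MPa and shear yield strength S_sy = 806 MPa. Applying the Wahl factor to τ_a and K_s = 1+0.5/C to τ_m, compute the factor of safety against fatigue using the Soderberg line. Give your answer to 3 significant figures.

C = D/d = 13.9/2.7 = 5.1481; K_W = (4C−1)/(4C−4)+0.615/C = 1.3003; K_s = 1+0.5/C = 1.0971
F_a = (F_max−F_min)/2 = 312 N; F_m = (F_max+F_min)/2 = 848 N
τ_a = K_W·8F_aD/(πd³) = 1.3003 × 561.07 = 729.54 MPa
τ_m = K_s·8F_mD/(πd³) = 1.0971 × 1525 = 1673.1 MPa
Soderberg: 1/n_f = τ_a/S_se + τ_m/S_sy = 729.54/377 + 1673.1/806 = 1.93512 + 2.07577 = 4.0109
n_f = 1/4.0109 = 0.2493

0.249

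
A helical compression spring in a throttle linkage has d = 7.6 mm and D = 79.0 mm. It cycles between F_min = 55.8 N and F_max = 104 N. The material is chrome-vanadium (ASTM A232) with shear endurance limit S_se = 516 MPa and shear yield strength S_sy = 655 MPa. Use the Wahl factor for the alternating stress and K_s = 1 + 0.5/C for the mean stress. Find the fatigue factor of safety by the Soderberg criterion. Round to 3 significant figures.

C = D/d = 79.0/7.6 = 10.3947; K_W = (4C−1)/(4C−4)+0.615/C = 1.1390; K_s = 1+0.5/C = 1.0481
F_a = (F_max−F_min)/2 = 24.1 N; F_m = (F_max+F_min)/2 = 79.9 N
τ_a = K_W·8F_aD/(πd³) = 1.1390 × 11.044 = 12.58 MPa
τ_m = K_s·8F_mD/(πd³) = 1.0481 × 36.616 = 38.377 MPa
Soderberg: 1/n_f = τ_a/S_se + τ_m/S_sy = 12.58/516 + 38.377/655 = 0.02438 + 0.05859 = 0.082971
n_f = 1/0.082971 = 12.05

12.1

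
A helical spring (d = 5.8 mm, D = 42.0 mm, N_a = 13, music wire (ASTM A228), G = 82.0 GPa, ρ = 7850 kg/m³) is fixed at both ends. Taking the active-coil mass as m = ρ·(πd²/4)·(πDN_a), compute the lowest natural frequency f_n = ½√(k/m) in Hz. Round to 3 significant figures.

92.0 Hz

k = Gd⁴/(8D³N_a) = (82.0×10³)(5.8⁴)/(8·42.0³·13) = 12.043 N/mm = 12043 N/m
Wire length L = πDN_a = π·42.0·13 = 1715.3 mm
m = ρ·(πd²/4)·L = 7850 × 26.421×10⁻⁶ m² × 1.7153 m = 0.35576 kg
f_n = ½√(k/m) = 0.5·√(12043/0.35576) = 0.5·√(33852) = 91.995 Hz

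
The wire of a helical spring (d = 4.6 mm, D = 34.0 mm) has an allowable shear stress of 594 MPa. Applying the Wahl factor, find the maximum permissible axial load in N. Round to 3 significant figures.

C = D/d = 34.0/4.6 = 7.3913
K_W = (4C−1)/(4C−4) + 0.615/C = 28.565/25.565 + 0.0832 = 1.2006
τ_max = K·8FD/(πd³) → F_max = τ_allow·πd³/(8DK)
F_max = 594·π·4.6³/(8·34.0·1.2006) = 1.8164e+05/326.55 = 556.24 N

556 N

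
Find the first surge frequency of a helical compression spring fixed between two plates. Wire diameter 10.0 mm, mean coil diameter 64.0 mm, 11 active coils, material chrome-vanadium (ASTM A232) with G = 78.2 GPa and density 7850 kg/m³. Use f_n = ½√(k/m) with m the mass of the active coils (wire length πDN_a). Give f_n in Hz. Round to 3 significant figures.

78.8 Hz

k = Gd⁴/(8D³N_a) = (78.2×10³)(10.0⁴)/(8·64.0³·11) = 33.899 N/mm = 33899 N/m
Wire length L = πDN_a = π·64.0·11 = 2211.7 mm
m = ρ·(πd²/4)·L = 7850 × 78.54×10⁻⁶ m² × 2.2117 m = 1.3636 kg
f_n = ½√(k/m) = 0.5·√(33899/1.3636) = 0.5·√(24860) = 78.835 Hz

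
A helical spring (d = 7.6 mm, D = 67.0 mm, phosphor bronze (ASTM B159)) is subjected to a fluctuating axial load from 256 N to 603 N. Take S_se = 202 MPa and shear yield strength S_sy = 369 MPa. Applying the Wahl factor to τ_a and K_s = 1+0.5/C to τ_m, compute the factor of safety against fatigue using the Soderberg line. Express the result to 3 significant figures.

1.15

C = D/d = 67.0/7.6 = 8.8158; K_W = (4C−1)/(4C−4)+0.615/C = 1.1657; K_s = 1+0.5/C = 1.0567
F_a = (F_max−F_min)/2 = 173.5 N; F_m = (F_max+F_min)/2 = 429.5 N
τ_a = K_W·8F_aD/(πd³) = 1.1657 × 67.433 = 78.608 MPa
τ_m = K_s·8F_mD/(πd³) = 1.0567 × 166.93 = 176.4 MPa
Soderberg: 1/n_f = τ_a/S_se + τ_m/S_sy = 78.608/202 + 176.4/369 = 0.38915 + 0.47805 = 0.8672
n_f = 1/0.8672 = 1.153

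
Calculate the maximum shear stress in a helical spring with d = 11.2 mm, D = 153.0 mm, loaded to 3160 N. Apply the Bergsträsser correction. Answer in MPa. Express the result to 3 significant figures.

Spring index C = D/d = 153.0/11.2 = 13.6607
K_B = (4C+2)/(4C−3) = 56.643/51.643 = 1.0968
τ₀ = 8FD/(πd³) = 8·3160·153.0/(π·11.2³) = 3.86784e+06/4413.7 = 876.32 MPa
τ_max = K·τ₀ = 1.0968 × 876.32 = 961.17 MPa

961 MPa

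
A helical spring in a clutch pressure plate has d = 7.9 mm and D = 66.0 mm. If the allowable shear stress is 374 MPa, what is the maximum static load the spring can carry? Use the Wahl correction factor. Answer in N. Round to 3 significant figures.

933 N

C = D/d = 66.0/7.9 = 8.3544
K_W = (4C−1)/(4C−4) + 0.615/C = 32.418/29.418 + 0.0736 = 1.1756
τ_max = K·8FD/(πd³) → F_max = τ_allow·πd³/(8DK)
F_max = 374·π·7.9³/(8·66.0·1.1756) = 5.793e+05/620.71 = 933.28 N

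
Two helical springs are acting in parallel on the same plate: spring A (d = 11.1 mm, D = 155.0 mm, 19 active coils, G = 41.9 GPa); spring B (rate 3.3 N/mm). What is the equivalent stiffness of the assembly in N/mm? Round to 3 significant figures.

k_A = Gd⁴/(8D³N_a) = (41.9×10³)(11.1⁴)/(8·155.0³·19) = 1.1237 N/mm
Parallel: k_eq = 1.1237 + 3.3 = 4.4237 N/mm

4.42 N/mm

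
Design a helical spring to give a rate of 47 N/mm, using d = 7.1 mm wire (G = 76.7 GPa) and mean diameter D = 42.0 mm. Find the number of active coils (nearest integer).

N_a = Gd⁴/(8D³k) = (76.7×10³ × 7.1⁴)/(8 × 42.0³ × 47)
    = 1.94908e+08 / 2.78571e+07 = 6.997 → 7 coils

7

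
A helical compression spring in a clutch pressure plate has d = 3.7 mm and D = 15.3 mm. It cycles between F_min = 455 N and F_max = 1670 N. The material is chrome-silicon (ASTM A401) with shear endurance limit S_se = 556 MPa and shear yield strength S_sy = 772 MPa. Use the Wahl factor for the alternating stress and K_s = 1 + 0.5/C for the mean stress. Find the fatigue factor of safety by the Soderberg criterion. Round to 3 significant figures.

C = D/d = 15.3/3.7 = 4.1351; K_W = (4C−1)/(4C−4)+0.615/C = 1.3879; K_s = 1+0.5/C = 1.1209
F_a = (F_max−F_min)/2 = 607.5 N; F_m = (F_max+F_min)/2 = 1062.5 N
τ_a = K_W·8F_aD/(πd³) = 1.3879 × 467.28 = 648.55 MPa
τ_m = K_s·8F_mD/(πd³) = 1.1209 × 817.25 = 916.07 MPa
Soderberg: 1/n_f = τ_a/S_se + τ_m/S_sy = 648.55/556 + 916.07/772 = 1.16646 + 1.18662 = 2.3531
n_f = 1/2.3531 = 0.425

0.425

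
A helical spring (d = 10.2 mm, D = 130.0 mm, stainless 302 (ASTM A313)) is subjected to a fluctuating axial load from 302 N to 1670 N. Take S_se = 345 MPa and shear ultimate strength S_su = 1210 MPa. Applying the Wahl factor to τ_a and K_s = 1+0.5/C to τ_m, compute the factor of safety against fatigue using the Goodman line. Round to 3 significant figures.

C = D/d = 130.0/10.2 = 12.7451; K_W = (4C−1)/(4C−4)+0.615/C = 1.1121; K_s = 1+0.5/C = 1.0392
F_a = (F_max−F_min)/2 = 684 N; F_m = (F_max+F_min)/2 = 986 N
τ_a = K_W·8F_aD/(πd³) = 1.1121 × 213.37 = 237.29 MPa
τ_m = K_s·8F_mD/(πd³) = 1.0392 × 307.58 = 319.65 MPa
Goodman: 1/n_f = τ_a/S_se + τ_m/S_su = 237.29/345 + 319.65/1210 = 0.68781 + 0.26417 = 0.95198
n_f = 1/0.95198 = 1.05

1.05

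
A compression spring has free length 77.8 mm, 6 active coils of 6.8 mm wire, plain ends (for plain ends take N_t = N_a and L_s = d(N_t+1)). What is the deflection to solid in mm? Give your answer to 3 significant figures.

N_t = 6; L_s = 6.8·7 = 47.6 mm
δ_solid = L₀ − L_s = 77.8 − 47.6 = 30.2 mm

30.2 mm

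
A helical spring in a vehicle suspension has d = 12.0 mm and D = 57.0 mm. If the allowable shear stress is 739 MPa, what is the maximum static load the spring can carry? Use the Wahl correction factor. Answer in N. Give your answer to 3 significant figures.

C = D/d = 57.0/12.0 = 4.7500
K_W = (4C−1)/(4C−4) + 0.615/C = 18.000/15.000 + 0.1295 = 1.3295
τ_max = K·8FD/(πd³) → F_max = τ_allow·πd³/(8DK)
F_max = 739·π·12.0³/(8·57.0·1.3295) = 4.0118e+06/606.24 = 6617.5 N

6620 N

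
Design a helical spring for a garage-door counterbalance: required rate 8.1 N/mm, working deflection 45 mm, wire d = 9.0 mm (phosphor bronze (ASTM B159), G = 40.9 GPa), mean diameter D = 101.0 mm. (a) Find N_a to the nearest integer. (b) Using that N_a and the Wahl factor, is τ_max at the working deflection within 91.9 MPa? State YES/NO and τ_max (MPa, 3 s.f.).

(a) 4 coils; (b) NO, τ_max = 146 MPa

N_a = Gd⁴/(8D³k) = (40.9×10³)(9.0⁴)/(8·101.0³·8.1) = 4.019 → N_a = 4
Actual rate k = Gd⁴/(8D³·4) = 8.1392 N/mm
Working load F = kδ = 8.1392·45 = 366.26 N
C = 101.0/9.0 = 11.2222; K_W = (4C−1)/(4C−4)+0.615/C = 1.1282
τ_max = K_W·8FD/(πd³) = 1.1282·129.22 = 145.78 MPa
τ_max > 91.9 MPa → exceeds allowable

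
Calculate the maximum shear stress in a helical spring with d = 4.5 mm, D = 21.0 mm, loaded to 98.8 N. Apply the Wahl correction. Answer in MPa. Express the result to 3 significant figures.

Spring index C = D/d = 21.0/4.5 = 4.6667
K_W = (4C−1)/(4C−4) + 0.615/C = 17.667/14.667 + 0.1318 = 1.3363
τ₀ = 8FD/(πd³) = 8·98.8·21.0/(π·4.5³) = 16598.4/286.28 = 57.98 MPa
τ_max = K·τ₀ = 1.3363 × 57.98 = 77.481 MPa

77.5 MPa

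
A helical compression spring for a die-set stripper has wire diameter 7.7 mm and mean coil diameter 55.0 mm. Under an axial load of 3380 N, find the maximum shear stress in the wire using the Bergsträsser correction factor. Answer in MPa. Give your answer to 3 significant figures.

1240 MPa

Spring index C = D/d = 55.0/7.7 = 7.1429
K_B = (4C+2)/(4C−3) = 30.571/25.571 = 1.1955
τ₀ = 8FD/(πd³) = 8·3380·55.0/(π·7.7³) = 1.4872e+06/1434.2 = 1036.9 MPa
τ_max = K·τ₀ = 1.1955 × 1036.9 = 1239.7 MPa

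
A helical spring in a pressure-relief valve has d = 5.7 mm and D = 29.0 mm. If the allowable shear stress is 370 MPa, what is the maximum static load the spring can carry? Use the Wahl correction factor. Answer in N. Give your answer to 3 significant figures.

711 N

C = D/d = 29.0/5.7 = 5.0877
K_W = (4C−1)/(4C−4) + 0.615/C = 19.351/16.351 + 0.1209 = 1.3044
τ_max = K·8FD/(πd³) → F_max = τ_allow·πd³/(8DK)
F_max = 370·π·5.7³/(8·29.0·1.3044) = 2.1527e+05/302.61 = 711.36 N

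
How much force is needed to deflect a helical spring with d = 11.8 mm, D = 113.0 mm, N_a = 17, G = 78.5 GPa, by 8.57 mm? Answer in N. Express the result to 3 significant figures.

66.5 N

k = Gd⁴/(8D³N_a) = (78.5×10³)(11.8⁴)/(8·113.0³·17) = 7.7557 N/mm
F = k·δ = 7.7557 × 8.57 = 66.467 N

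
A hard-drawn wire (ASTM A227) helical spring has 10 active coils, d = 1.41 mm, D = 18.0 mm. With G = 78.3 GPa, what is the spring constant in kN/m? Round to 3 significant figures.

0.663 kN/m

k = Gd⁴/(8D³N_a) = (78.3×10³ × 1.41⁴) / (8 × 18.0³ × 10)
  = 309484 / 466560 = 0.66333 N/mm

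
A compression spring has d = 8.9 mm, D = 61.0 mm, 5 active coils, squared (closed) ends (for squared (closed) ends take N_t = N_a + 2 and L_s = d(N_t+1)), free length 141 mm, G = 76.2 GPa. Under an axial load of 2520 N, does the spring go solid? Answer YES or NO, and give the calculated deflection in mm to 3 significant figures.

NO, δ = 47.9 mm

k = Gd⁴/(8D³N_a) = (76.2×10³)(8.9⁴)/(8·61.0³·5) = 52.658 N/mm
N_t = 7; L_s = 8.9·8 = 71.2 mm; δ_solid = L₀ − L_s = 141 − 71.2 = 69.8 mm
δ = F/k = 2520/52.658 = 47.856 mm
δ < δ_solid → spring does not go solid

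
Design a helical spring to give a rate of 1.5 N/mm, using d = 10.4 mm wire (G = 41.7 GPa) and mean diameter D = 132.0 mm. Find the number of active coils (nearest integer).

18

N_a = Gd⁴/(8D³k) = (41.7×10³ × 10.4⁴)/(8 × 132.0³ × 1.5)
    = 4.87831e+08 / 2.75996e+07 = 17.68 → 18 coils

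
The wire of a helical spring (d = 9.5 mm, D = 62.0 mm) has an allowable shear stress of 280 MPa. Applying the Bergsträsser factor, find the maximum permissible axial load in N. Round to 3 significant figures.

C = D/d = 62.0/9.5 = 6.5263
K_B = (4C+2)/(4C−3) = 28.105/23.105 = 1.2164
τ_max = K·8FD/(πd³) → F_max = τ_allow·πd³/(8DK)
F_max = 280·π·9.5³/(8·62.0·1.2164) = 7.5419e+05/603.33 = 1250 N

1250 N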